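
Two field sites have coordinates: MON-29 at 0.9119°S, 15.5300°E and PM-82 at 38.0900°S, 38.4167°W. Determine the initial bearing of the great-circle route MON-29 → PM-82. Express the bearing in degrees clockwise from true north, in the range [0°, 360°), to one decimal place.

226.2°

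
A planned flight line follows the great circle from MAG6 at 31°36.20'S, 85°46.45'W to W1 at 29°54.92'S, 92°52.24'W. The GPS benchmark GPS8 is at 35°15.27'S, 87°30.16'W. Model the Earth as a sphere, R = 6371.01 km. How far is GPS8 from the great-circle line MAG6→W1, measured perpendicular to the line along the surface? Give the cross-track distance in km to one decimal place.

MAG6: φ = -31.60333°, λ = -85.77417°
W1: φ = -29.91533°, λ = -92.87067°
GPS8: φ = -35.25450°, λ = -87.50267°
δ₁₃ = central angle MAG6→GPS8 = 0.068515 rad  (haversine)
θ₁₃ = bearing MAG6→GPS8 = 201.087°,  θ₁₂ = bearing MAG6→W1 = 283.636°
dₓₜ = R·arcsin(sin δ₁₃ · sin(θ₁₃ − θ₁₂)) = 6371.01·arcsin(0.06846·sin(-82.549°)) = -432.816 km
|dₓₜ| = 432.816 km

432.8 km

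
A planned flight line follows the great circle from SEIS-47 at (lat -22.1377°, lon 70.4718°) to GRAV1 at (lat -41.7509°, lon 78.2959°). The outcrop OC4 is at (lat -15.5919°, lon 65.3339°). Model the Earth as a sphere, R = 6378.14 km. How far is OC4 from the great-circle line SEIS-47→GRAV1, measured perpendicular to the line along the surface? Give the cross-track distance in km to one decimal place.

320.7 km

δ₁₃ = central angle SEIS-47→OC4 = 0.142273 rad  (haversine)
θ₁₃ = bearing SEIS-47→OC4 = 322.531°,  θ₁₂ = bearing SEIS-47→GRAV1 = 163.289°
dₓₜ = R·arcsin(sin δ₁₃ · sin(θ₁₃ − θ₁₂)) = 6378.14·arcsin(0.14179·sin(159.242°)) = 320.668 km
|dₓₜ| = 320.668 km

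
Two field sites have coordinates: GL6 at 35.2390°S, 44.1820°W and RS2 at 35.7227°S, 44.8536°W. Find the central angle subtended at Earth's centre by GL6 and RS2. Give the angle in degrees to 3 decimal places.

Δφ = -0.4837°,  Δλ = -0.6716°
a = sin²(Δφ/2) + cos φ₁ cos φ₂ sin²(Δλ/2) = 0.000041
c = 2·arcsin(√a) = 0.012743 rad = 0.7301°

0.730°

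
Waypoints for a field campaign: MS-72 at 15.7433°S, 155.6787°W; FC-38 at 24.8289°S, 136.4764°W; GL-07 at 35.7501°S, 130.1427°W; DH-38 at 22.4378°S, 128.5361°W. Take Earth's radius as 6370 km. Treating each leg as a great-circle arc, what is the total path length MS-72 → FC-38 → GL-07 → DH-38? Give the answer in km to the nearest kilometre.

MS-72→FC-38: c = 0.351511 rad, d = 2239.12 km
FC-38→GL-07: c = 0.213039 rad, d = 1357.06 km
GL-07→DH-38: c = 0.233621 rad, d = 1488.16 km
Total = 2239.12 + 1357.06 + 1488.16 = 5084.34 km

5084 km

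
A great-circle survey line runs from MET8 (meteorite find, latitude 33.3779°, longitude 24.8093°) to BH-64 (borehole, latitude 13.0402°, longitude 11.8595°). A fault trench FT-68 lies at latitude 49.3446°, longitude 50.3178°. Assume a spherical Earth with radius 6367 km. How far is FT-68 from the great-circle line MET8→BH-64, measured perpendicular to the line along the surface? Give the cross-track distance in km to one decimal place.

415.3 km

δ₁₃ = central angle MET8→FT-68 = 0.431382 rad  (haversine)
θ₁₃ = bearing MET8→FT-68 = 42.145°,  θ₁₂ = bearing MET8→BH-64 = 213.177°
dₓₜ = R·arcsin(sin δ₁₃ · sin(θ₁₃ − θ₁₂)) = 6367·arcsin(0.41813·sin(-171.031°)) = -415.315 km
|dₓₜ| = 415.315 km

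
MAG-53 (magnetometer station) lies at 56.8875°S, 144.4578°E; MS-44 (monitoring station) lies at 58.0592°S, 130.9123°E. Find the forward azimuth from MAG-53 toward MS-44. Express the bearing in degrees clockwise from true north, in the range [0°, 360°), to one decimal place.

Δλ = -13.5455°
y = sin Δλ · cos φ₂ = -0.123911
x = cos φ₁ sin φ₂ − sin φ₁ cos φ₂ cos Δλ = -0.032774
θ = atan2(y, x) = -104.8155° → 255.1845° (mod 360°)

255.2°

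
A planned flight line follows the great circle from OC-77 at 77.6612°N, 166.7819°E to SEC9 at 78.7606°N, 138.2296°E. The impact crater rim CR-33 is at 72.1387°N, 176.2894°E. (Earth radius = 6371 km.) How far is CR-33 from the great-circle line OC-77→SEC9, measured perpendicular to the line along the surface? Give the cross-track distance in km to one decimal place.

δ₁₃ = central angle OC-77→CR-33 = 0.105327 rad  (haversine)
θ₁₃ = bearing OC-77→CR-33 = 151.191°,  θ₁₂ = bearing OC-77→SEC9 = 294.443°
dₓₜ = R·arcsin(sin δ₁₃ · sin(θ₁₃ − θ₁₂)) = 6371·arcsin(0.10513·sin(-143.252°)) = -401.003 km
|dₓₜ| = 401.003 km

401.0 km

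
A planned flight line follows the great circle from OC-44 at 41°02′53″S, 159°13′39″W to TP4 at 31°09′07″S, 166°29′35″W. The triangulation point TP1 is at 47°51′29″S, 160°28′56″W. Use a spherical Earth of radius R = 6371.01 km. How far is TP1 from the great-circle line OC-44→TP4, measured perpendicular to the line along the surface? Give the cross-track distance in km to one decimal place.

489.7 km

OC-44: φ = -41.04806°, λ = -159.22750°
TP4: φ = -31.15194°, λ = -166.49306°
TP1: φ = -47.85806°, λ = -160.48222°
δ₁₃ = central angle OC-44→TP1 = 0.119876 rad  (haversine)
θ₁₃ = bearing OC-44→TP1 = 187.057°,  θ₁₂ = bearing OC-44→TP4 = 327.108°
dₓₜ = R·arcsin(sin δ₁₃ · sin(θ₁₃ − θ₁₂)) = 6371.01·arcsin(0.11959·sin(-140.051°)) = -489.707 km
|dₓₜ| = 489.707 km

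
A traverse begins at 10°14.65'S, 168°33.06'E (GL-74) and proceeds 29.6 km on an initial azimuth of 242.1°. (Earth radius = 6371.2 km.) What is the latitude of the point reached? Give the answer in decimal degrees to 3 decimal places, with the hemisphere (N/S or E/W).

10.369°S

GL-74: φ = -10.24417°, λ = +168.55100°
δ = d/R = 29.6/6371.2 = 0.004646 rad
φ₂ = arcsin(sin φ₁ cos δ + cos φ₁ sin δ cos θ)
   = arcsin(-0.17784·0.99999 + 0.98406·0.00465·-0.46793) = -10.36864°
λ₂ = λ₁ + atan2(sin θ sin δ cos φ₁, cos δ − sin φ₁ sin φ₂) = 168.31184°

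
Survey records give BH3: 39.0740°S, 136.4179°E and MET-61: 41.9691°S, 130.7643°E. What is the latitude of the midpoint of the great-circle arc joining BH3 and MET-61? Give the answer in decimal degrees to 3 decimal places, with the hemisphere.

Bx = cos φ₂ cos Δλ = 0.739889,  By = cos φ₂ sin Δλ = -0.073246
φₘ = atan2(sin φ₁ + sin φ₂, √((cos φ₁ + Bx)² + By²)) = -40.55599°
λₘ = λ₁ + atan2(By, cos φ₁ + Bx) = 133.65221°

40.556°S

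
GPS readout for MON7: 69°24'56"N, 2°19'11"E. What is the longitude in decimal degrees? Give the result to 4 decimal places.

2.3197°E

2° + 19′/60 + 11″/3600 = 2 + 0.31667 + 0.00306 = 2.3197°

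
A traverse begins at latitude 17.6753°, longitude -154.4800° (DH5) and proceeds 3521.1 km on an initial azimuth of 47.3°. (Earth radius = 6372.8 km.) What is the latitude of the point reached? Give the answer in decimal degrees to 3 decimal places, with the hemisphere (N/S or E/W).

36.696°N

δ = d/R = 3521.1/6372.8 = 0.552520 rad
φ₂ = arcsin(sin φ₁ cos δ + cos φ₁ sin δ cos θ)
   = arcsin(0.30362·0.85120 + 0.95279·0.52483·0.67816) = 36.69562°
λ₂ = λ₁ + atan2(sin θ sin δ cos φ₁, cos δ − sin φ₁ sin φ₂) = -125.72665°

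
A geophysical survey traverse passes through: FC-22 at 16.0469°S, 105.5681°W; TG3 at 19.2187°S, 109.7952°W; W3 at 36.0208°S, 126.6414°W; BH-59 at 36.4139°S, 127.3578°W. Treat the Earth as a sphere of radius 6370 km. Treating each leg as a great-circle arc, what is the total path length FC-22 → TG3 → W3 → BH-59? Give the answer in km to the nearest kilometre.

FC-22→TG3: c = 0.089478 rad, d = 569.97 km
TG3→W3: c = 0.390984 rad, d = 2490.57 km
W3→BH-59: c = 0.012200 rad, d = 77.71 km
Total = 569.97 + 2490.57 + 77.71 = 3138.26 km

3138 km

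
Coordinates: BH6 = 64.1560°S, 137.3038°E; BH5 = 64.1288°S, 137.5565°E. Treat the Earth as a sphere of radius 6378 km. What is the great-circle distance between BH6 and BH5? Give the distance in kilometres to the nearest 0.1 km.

12.6 km

Δφ = 0.0272°,  Δλ = 0.2527°
a = sin²(Δφ/2) + cos φ₁ cos φ₂ sin²(Δλ/2) = 0.000001
c = 2·arcsin(√a) = 0.001981 rad = 0.1135°
d = R·c = 6378 × 0.001981 = 12.6 km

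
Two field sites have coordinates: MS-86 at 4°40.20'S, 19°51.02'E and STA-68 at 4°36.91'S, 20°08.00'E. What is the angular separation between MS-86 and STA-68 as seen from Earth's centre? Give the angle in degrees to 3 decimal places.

0.287°

MS-86: φ = -4.67000°, λ = +19.85033°
STA-68: φ = -4.61517°, λ = +20.13333°
Δφ = 0.0548°,  Δλ = 0.2830°
a = sin²(Δφ/2) + cos φ₁ cos φ₂ sin²(Δλ/2) = 0.000006
c = 2·arcsin(√a) = 0.005015 rad = 0.2874°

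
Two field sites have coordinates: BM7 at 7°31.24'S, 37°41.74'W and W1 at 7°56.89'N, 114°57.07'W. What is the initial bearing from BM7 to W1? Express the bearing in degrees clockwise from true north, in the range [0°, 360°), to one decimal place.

279.7°

BM7: φ = -7.52067°, λ = -37.69567°
W1: φ = +7.94817°, λ = -114.95117°
Δλ = -77.2555°
y = sin Δλ · cos φ₂ = -0.965994
x = cos φ₁ sin φ₂ − sin φ₁ cos φ₂ cos Δλ = 0.165684
θ = atan2(y, x) = -80.2675° → 279.7325° (mod 360°)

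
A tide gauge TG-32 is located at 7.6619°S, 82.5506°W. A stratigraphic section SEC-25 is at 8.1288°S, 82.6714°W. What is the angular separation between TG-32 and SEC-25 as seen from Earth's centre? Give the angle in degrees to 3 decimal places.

0.482°

Δφ = -0.4669°,  Δλ = -0.1208°
a = sin²(Δφ/2) + cos φ₁ cos φ₂ sin²(Δλ/2) = 0.000018
c = 2·arcsin(√a) = 0.008412 rad = 0.4820°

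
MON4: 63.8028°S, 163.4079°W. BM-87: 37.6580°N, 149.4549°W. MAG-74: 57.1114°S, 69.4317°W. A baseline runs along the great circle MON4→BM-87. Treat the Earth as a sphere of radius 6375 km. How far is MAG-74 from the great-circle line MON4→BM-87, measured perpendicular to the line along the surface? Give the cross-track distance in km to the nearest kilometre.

δ₁₃ = central angle MON4→MAG-74 = 0.742399 rad  (haversine)
θ₁₃ = bearing MON4→MAG-74 = 126.749°,  θ₁₂ = bearing MON4→BM-87 = 11.257°
dₓₜ = R·arcsin(sin δ₁₃ · sin(θ₁₃ − θ₁₂)) = 6375·arcsin(0.67606·sin(115.492°)) = 4184.303 km
|dₓₜ| = 4184.303 km

4184 km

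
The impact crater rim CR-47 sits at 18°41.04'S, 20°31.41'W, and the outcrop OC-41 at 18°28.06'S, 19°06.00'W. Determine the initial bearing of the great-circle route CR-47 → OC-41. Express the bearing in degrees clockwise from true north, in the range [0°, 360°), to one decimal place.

CR-47: φ = -18.68400°, λ = -20.52350°
OC-41: φ = -18.46767°, λ = -19.10000°
Δλ = 1.4235°
y = sin Δλ · cos φ₂ = 0.023563
x = cos φ₁ sin φ₂ − sin φ₁ cos φ₂ cos Δλ = 0.003682
θ = atan2(y, x) = 81.1188° → 81.1188° (mod 360°)

81.1°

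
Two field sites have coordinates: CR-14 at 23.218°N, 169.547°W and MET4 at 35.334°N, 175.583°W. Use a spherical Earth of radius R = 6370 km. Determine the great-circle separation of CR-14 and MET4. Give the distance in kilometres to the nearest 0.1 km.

Δφ = 12.1160°,  Δλ = -6.0360°
a = sin²(Δφ/2) + cos φ₁ cos φ₂ sin²(Δλ/2) = 0.013216
c = 2·arcsin(√a) = 0.230430 rad = 13.2027°
d = R·c = 6370 × 0.230430 = 1467.8 km

1467.8 km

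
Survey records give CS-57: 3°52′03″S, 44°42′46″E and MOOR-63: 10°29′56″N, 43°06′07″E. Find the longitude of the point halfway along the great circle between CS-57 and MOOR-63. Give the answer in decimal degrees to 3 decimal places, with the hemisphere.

43.913°E

CS-57: φ = -3.86750°, λ = +44.71278°
MOOR-63: φ = +10.49889°, λ = +43.10194°
Bx = cos φ₂ cos Δλ = 0.982870,  By = cos φ₂ sin Δλ = -0.027640
φₘ = atan2(sin φ₁ + sin φ₂, √((cos φ₁ + Bx)² + By²)) = 3.31602°
λₘ = λ₁ + atan2(By, cos φ₁ + Bx) = 43.91324°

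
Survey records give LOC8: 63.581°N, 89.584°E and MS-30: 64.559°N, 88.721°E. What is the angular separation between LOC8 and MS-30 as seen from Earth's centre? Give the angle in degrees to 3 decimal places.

Δφ = 0.9780°,  Δλ = -0.8630°
a = sin²(Δφ/2) + cos φ₁ cos φ₂ sin²(Δλ/2) = 0.000084
c = 2·arcsin(√a) = 0.018296 rad = 1.0483°

1.048°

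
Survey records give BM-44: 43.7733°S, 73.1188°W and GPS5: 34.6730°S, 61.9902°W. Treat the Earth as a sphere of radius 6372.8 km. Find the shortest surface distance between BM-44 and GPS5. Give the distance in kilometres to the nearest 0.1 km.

1391.8 km

Δφ = 9.1003°,  Δλ = 11.1286°
a = sin²(Δφ/2) + cos φ₁ cos φ₂ sin²(Δλ/2) = 0.011877
c = 2·arcsin(√a) = 0.218395 rad = 12.5131°
d = R·c = 6372.8 × 0.218395 = 1391.8 km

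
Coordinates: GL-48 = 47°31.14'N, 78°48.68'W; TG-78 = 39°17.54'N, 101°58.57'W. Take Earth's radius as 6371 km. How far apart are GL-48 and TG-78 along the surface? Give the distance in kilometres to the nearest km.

GL-48: φ = +47.51900°, λ = -78.81133°
TG-78: φ = +39.29233°, λ = -101.97617°
Δφ = -8.2267°,  Δλ = -23.1648°
a = sin²(Δφ/2) + cos φ₁ cos φ₂ sin²(Δλ/2) = 0.026215
c = 2·arcsin(√a) = 0.325250 rad = 18.6355°
d = R·c = 6371 × 0.325250 = 2072.2 km

2072 km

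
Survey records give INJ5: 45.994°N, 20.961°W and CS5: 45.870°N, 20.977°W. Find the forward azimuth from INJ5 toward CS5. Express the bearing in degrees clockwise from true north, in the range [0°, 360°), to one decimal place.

185.1°

Δλ = -0.0160°
y = sin Δλ · cos φ₂ = -0.000194
x = cos φ₁ sin φ₂ − sin φ₁ cos φ₂ cos Δλ = -0.002164
θ = atan2(y, x) = -174.8661° → 185.1339° (mod 360°)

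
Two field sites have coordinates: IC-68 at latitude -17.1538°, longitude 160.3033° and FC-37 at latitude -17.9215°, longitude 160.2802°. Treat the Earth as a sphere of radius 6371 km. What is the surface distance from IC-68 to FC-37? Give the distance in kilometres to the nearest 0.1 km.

Δφ = -0.7677°,  Δλ = -0.0231°
a = sin²(Δφ/2) + cos φ₁ cos φ₂ sin²(Δλ/2) = 0.000045
c = 2·arcsin(√a) = 0.013404 rad = 0.7680°
d = R·c = 6371 × 0.013404 = 85.4 km

85.4 km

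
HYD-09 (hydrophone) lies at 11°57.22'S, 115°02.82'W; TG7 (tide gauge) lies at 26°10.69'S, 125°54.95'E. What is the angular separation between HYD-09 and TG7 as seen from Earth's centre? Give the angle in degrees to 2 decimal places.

109.56°

HYD-09: φ = -11.95367°, λ = -115.04700°
TG7: φ = -26.17817°, λ = +125.91583°
Δφ = -14.2245°,  Δλ = -119.0372°
a = sin²(Δφ/2) + cos φ₁ cos φ₂ sin²(Δλ/2) = 0.667385
c = 2·arcsin(√a) = 1.912158 rad = 109.5586°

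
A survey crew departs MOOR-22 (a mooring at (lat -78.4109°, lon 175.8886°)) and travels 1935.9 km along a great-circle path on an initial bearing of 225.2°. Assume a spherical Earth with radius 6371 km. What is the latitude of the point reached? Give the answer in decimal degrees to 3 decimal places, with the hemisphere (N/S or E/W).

δ = d/R = 1935.9/6371 = 0.303861 rad
φ₂ = arcsin(sin φ₁ cos δ + cos φ₁ sin δ cos θ)
   = arcsin(-0.97961·0.95419 + 0.20089·0.29921·-0.70463) = -77.71194°
λ₂ = λ₁ + atan2(sin θ sin δ cos φ₁, cos δ − sin φ₁ sin φ₂) = 81.88892°

77.712°S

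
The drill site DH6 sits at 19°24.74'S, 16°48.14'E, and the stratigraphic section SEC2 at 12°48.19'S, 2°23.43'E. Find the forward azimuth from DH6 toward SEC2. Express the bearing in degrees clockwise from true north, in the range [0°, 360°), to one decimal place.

293.4°

DH6: φ = -19.41233°, λ = +16.80233°
SEC2: φ = -12.80317°, λ = +2.39050°
Δλ = -14.4118°
y = sin Δλ · cos φ₂ = -0.242702
x = cos φ₁ sin φ₂ − sin φ₁ cos φ₂ cos Δλ = 0.104897
θ = atan2(y, x) = -66.6257° → 293.3743° (mod 360°)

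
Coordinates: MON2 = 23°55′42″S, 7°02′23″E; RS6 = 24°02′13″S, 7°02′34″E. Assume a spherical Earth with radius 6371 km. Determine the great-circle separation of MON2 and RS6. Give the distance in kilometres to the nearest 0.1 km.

12.1 km

MON2: φ = -23.92833°, λ = +7.03972°
RS6: φ = -24.03694°, λ = +7.04278°
Δφ = -0.1086°,  Δλ = 0.0031°
a = sin²(Δφ/2) + cos φ₁ cos φ₂ sin²(Δλ/2) = 0.000001
c = 2·arcsin(√a) = 0.001896 rad = 0.1086°
d = R·c = 6371 × 0.001896 = 12.1 km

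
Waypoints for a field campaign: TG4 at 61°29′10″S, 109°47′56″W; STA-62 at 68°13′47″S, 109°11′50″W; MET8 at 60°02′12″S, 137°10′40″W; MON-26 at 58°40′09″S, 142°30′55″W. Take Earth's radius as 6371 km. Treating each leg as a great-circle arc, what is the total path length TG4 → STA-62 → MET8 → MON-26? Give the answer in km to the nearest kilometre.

TG4: φ = -61.48611°, λ = -109.79889°
STA-62: φ = -68.22972°, λ = -109.19722°
MET8: φ = -60.03667°, λ = -137.17778°
MON-26: φ = -58.66917°, λ = -142.51528°
TG4→STA-62: c = 0.117781 rad, d = 750.38 km
STA-62→MET8: c = 0.253101 rad, d = 1612.51 km
MET8→MON-26: c = 0.053126 rad, d = 338.47 km
Total = 750.38 + 1612.51 + 338.47 = 2701.36 km

2701 km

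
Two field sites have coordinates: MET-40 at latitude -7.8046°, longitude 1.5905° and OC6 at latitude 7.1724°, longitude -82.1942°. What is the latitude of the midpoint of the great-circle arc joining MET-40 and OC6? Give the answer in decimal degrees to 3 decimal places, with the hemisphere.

0.425°S

Bx = cos φ₂ cos Δλ = 0.107418,  By = cos φ₂ sin Δλ = -0.986343
φₘ = atan2(sin φ₁ + sin φ₂, √((cos φ₁ + Bx)² + By²)) = -0.42463°
λₘ = λ₁ + atan2(By, cos φ₁ + Bx) = -40.33912°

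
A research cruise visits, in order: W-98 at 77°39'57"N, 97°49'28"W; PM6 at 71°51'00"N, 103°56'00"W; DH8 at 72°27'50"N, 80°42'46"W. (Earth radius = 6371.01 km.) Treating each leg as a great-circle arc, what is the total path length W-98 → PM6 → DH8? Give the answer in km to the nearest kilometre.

W-98: φ = +77.66583°, λ = -97.82444°
PM6: φ = +71.85000°, λ = -103.93333°
DH8: φ = +72.46389°, λ = -80.71278°
W-98→PM6: c = 0.105169 rad, d = 670.03 km
PM6→DH8: c = 0.123857 rad, d = 789.10 km
Total = 670.03 + 789.10 = 1459.13 km

1459 km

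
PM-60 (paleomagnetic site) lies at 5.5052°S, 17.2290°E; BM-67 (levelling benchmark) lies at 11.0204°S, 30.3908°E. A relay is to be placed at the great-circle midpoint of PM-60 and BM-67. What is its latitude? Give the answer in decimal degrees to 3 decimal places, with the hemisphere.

Bx = cos φ₂ cos Δλ = 0.955775,  By = cos φ₂ sin Δλ = 0.223503
φₘ = atan2(sin φ₁ + sin φ₂, √((cos φ₁ + Bx)² + By²)) = -8.31684°
λₘ = λ₁ + atan2(By, cos φ₁ + Bx) = 23.76366°

8.317°S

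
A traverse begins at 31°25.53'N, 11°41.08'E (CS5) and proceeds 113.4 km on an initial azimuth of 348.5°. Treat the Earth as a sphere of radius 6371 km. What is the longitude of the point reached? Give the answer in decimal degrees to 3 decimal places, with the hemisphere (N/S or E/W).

11.444°E

CS5: φ = +31.42550°, λ = +11.68467°
δ = d/R = 113.4/6371 = 0.017799 rad
φ₂ = arcsin(sin φ₁ cos δ + cos φ₁ sin δ cos θ)
   = arcsin(0.52139·0.99984 + 0.85332·0.01780·0.97992) = 32.42463°
λ₂ = λ₁ + atan2(sin θ sin δ cos φ₁, cos δ − sin φ₁ sin φ₂) = 11.44380°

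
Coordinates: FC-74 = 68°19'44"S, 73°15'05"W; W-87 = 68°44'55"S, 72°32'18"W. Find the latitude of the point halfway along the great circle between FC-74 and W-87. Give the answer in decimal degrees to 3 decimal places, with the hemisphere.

FC-74: φ = -68.32889°, λ = -73.25139°
W-87: φ = -68.74861°, λ = -72.53833°
Bx = cos φ₂ cos Δλ = 0.362433,  By = cos φ₂ sin Δλ = 0.004511
φₘ = atan2(sin φ₁ + sin φ₂, √((cos φ₁ + Bx)² + By²)) = -68.53913°
λₘ = λ₁ + atan2(By, cos φ₁ + Bx) = -72.89818°

68.539°S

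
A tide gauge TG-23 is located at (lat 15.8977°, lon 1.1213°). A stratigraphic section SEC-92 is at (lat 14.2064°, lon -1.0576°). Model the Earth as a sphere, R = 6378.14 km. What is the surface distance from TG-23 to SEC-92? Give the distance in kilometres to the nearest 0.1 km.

Δφ = -1.6913°,  Δλ = -2.1789°
a = sin²(Δφ/2) + cos φ₁ cos φ₂ sin²(Δλ/2) = 0.000555
c = 2·arcsin(√a) = 0.047116 rad = 2.6995°
d = R·c = 6378.14 × 0.047116 = 300.5 km

300.5 km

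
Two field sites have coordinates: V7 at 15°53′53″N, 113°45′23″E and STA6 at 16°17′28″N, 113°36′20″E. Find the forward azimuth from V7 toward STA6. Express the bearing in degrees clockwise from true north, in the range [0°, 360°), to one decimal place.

V7: φ = +15.89806°, λ = +113.75639°
STA6: φ = +16.29111°, λ = +113.60556°
Δλ = -0.1508°
y = sin Δλ · cos φ₂ = -0.002527
x = cos φ₁ sin φ₂ − sin φ₁ cos φ₂ cos Δλ = 0.006861
θ = atan2(y, x) = -20.2183° → 339.7817° (mod 360°)

339.8°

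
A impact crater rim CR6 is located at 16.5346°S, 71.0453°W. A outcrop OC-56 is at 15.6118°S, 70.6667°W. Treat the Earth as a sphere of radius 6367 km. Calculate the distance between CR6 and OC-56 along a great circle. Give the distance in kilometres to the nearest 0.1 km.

Δφ = 0.9228°,  Δλ = 0.3786°
a = sin²(Δφ/2) + cos φ₁ cos φ₂ sin²(Δλ/2) = 0.000075
c = 2·arcsin(√a) = 0.017312 rad = 0.9919°
d = R·c = 6367 × 0.017312 = 110.2 km

110.2 km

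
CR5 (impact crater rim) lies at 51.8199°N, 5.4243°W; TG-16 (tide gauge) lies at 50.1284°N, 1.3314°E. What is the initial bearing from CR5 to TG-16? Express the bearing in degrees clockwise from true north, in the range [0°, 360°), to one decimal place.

Δλ = 6.7557°
y = sin Δλ · cos φ₂ = 0.075413
x = cos φ₁ sin φ₂ − sin φ₁ cos φ₂ cos Δλ = -0.026019
θ = atan2(y, x) = 109.0355° → 109.0355° (mod 360°)

109.0°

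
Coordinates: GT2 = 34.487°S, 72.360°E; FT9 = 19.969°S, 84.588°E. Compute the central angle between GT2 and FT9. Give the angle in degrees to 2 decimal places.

18.10°

Δφ = 14.5180°,  Δλ = 12.2280°
a = sin²(Δφ/2) + cos φ₁ cos φ₂ sin²(Δλ/2) = 0.024754
c = 2·arcsin(√a) = 0.315978 rad = 18.1042°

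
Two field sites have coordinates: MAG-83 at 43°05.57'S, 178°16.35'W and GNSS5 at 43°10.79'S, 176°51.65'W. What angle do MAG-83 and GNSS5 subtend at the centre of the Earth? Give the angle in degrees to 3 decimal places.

MAG-83: φ = -43.09283°, λ = -178.27250°
GNSS5: φ = -43.17983°, λ = -176.86083°
Δφ = -0.0870°,  Δλ = 1.4117°
a = sin²(Δφ/2) + cos φ₁ cos φ₂ sin²(Δλ/2) = 0.000081
c = 2·arcsin(√a) = 0.018043 rad = 1.0338°

1.034°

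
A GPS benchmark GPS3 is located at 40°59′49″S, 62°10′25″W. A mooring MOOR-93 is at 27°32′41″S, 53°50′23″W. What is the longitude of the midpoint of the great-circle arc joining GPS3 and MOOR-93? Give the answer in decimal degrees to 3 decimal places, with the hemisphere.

57.671°W

GPS3: φ = -40.99694°, λ = -62.17361°
MOOR-93: φ = -27.54472°, λ = -53.83972°
Bx = cos φ₂ cos Δλ = 0.877287,  By = cos φ₂ sin Δλ = 0.128512
φₘ = atan2(sin φ₁ + sin φ₂, √((cos φ₁ + Bx)² + By²)) = -34.34098°
λₘ = λ₁ + atan2(By, cos φ₁ + Bx) = -57.67122°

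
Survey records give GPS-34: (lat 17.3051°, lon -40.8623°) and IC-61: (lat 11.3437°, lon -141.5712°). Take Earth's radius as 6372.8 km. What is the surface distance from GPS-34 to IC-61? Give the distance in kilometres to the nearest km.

Δφ = -5.9614°,  Δλ = -100.7089°
a = sin²(Δφ/2) + cos φ₁ cos φ₂ sin²(Δλ/2) = 0.557717
c = 2·arcsin(√a) = 1.686488 rad = 96.6286°
d = R·c = 6372.8 × 1.686488 = 10747.7 km

10748 km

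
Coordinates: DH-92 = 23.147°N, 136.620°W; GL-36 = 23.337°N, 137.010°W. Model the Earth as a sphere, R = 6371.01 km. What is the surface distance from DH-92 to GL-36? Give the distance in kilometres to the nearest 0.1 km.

45.1 km

Δφ = 0.1900°,  Δλ = -0.3900°
a = sin²(Δφ/2) + cos φ₁ cos φ₂ sin²(Δλ/2) = 0.000013
c = 2·arcsin(√a) = 0.007079 rad = 0.4056°
d = R·c = 6371.01 × 0.007079 = 45.1 km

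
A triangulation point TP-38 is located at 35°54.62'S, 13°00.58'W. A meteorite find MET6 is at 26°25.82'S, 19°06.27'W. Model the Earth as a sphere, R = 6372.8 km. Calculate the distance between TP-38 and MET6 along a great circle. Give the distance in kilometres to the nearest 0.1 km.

TP-38: φ = -35.91033°, λ = -13.00967°
MET6: φ = -26.43033°, λ = -19.10450°
Δφ = 9.4800°,  Δλ = -6.0948°
a = sin²(Δφ/2) + cos φ₁ cos φ₂ sin²(Δλ/2) = 0.008878
c = 2·arcsin(√a) = 0.188729 rad = 10.8134°
d = R·c = 6372.8 × 0.188729 = 1202.7 km

1202.7 km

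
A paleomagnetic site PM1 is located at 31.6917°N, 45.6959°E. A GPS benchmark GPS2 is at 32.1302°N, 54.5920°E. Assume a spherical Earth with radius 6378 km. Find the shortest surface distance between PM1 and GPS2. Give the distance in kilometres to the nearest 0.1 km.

841.8 km

Δφ = 0.4385°,  Δλ = 8.8961°
a = sin²(Δφ/2) + cos φ₁ cos φ₂ sin²(Δλ/2) = 0.004349
c = 2·arcsin(√a) = 0.131985 rad = 7.5622°
d = R·c = 6378 × 0.131985 = 841.8 km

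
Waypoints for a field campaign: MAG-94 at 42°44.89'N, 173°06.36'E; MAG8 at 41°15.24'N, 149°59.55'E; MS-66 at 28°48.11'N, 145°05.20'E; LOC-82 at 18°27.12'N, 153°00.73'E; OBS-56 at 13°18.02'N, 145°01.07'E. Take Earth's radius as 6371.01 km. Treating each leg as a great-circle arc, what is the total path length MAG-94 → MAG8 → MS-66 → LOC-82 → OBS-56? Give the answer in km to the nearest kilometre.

5799 km

MAG-94: φ = +42.74817°, λ = +173.10600°
MAG8: φ = +41.25400°, λ = +149.99250°
MS-66: φ = +28.80183°, λ = +145.08667°
LOC-82: φ = +18.45200°, λ = +153.01217°
OBS-56: φ = +13.30033°, λ = +145.01783°
MAG-94→MAG8: c = 0.299973 rad, d = 1911.13 km
MAG8→MS-66: c = 0.228254 rad, d = 1454.21 km
MS-66→LOC-82: c = 0.220495 rad, d = 1404.78 km
LOC-82→OBS-56: c = 0.161487 rad, d = 1028.84 km
Total = 1911.13 + 1454.21 + 1404.78 + 1028.84 = 5798.96 km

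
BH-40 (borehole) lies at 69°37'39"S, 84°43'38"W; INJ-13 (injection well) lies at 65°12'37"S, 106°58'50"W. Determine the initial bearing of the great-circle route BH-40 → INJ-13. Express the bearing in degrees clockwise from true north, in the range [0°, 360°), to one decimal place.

286.7°

BH-40: φ = -69.62750°, λ = -84.72722°
INJ-13: φ = -65.21028°, λ = -106.98056°
Δλ = -22.2533°
y = sin Δλ · cos φ₂ = -0.158786
x = cos φ₁ sin φ₂ − sin φ₁ cos φ₂ cos Δλ = 0.047743
θ = atan2(y, x) = -73.2653° → 286.7347° (mod 360°)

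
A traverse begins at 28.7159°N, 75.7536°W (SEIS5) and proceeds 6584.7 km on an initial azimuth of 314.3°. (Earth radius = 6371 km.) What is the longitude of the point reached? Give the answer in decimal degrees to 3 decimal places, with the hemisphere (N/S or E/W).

δ = d/R = 6584.7/6371 = 1.033543 rad
φ₂ = arcsin(sin φ₁ cos δ + cos φ₁ sin δ cos θ)
   = arcsin(0.48047·0.51178 + 0.87701·0.85912·0.69842) = 50.54452°
λ₂ = λ₁ + atan2(sin θ sin δ cos φ₁, cos δ − sin φ₁ sin φ₂) = -151.11991°

151.120°W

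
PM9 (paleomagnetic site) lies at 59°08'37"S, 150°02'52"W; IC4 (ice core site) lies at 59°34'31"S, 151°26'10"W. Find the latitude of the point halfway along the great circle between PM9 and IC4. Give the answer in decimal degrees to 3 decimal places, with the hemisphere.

59.361°S

PM9: φ = -59.14361°, λ = -150.04778°
IC4: φ = -59.57528°, λ = -151.43611°
Bx = cos φ₂ cos Δλ = 0.506257,  By = cos φ₂ sin Δλ = -0.012270
φₘ = atan2(sin φ₁ + sin φ₂, √((cos φ₁ + Bx)² + By²)) = -59.36129°
λₘ = λ₁ + atan2(By, cos φ₁ + Bx) = -150.73753°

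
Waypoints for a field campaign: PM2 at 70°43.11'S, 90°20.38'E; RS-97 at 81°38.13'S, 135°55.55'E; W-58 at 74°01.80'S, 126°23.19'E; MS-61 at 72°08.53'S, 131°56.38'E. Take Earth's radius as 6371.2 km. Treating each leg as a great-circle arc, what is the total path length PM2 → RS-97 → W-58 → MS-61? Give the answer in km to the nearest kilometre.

PM2: φ = -70.71850°, λ = +90.33967°
RS-97: φ = -81.63550°, λ = +135.92583°
W-58: φ = -74.03000°, λ = +126.38650°
MS-61: φ = -72.14217°, λ = +131.93967°
PM2→RS-97: c = 0.255710 rad, d = 1629.18 km
RS-97→W-58: c = 0.136859 rad, d = 871.96 km
W-58→MS-61: c = 0.043333 rad, d = 276.08 km
Total = 1629.18 + 871.96 + 276.08 = 2777.22 km

2777 km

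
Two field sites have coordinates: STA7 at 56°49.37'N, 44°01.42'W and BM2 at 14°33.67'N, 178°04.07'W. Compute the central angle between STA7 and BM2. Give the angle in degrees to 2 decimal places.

99.08°

STA7: φ = +56.82283°, λ = -44.02367°
BM2: φ = +14.56117°, λ = -178.06783°
Δφ = -42.2617°,  Δλ = -134.0442°
a = sin²(Δφ/2) + cos φ₁ cos φ₂ sin²(Δλ/2) = 0.578896
c = 2·arcsin(√a) = 1.729251 rad = 99.0788°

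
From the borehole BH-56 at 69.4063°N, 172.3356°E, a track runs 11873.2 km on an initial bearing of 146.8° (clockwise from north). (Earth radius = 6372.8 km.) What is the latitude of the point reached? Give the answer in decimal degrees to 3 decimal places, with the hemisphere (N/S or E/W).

33.476°S

δ = d/R = 11873.2/6372.8 = 1.863106 rad
φ₂ = arcsin(sin φ₁ cos δ + cos φ₁ sin δ cos θ)
   = arcsin(0.93610·-0.28816 + 0.35174·0.95758·-0.83676) = -33.47601°
λ₂ = λ₁ + atan2(sin θ sin δ cos φ₁, cos δ − sin φ₁ sin φ₂) = -148.71659°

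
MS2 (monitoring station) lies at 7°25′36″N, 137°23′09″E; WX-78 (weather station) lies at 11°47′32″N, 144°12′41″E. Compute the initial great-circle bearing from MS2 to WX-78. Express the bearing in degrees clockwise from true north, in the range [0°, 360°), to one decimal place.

56.5°

MS2: φ = +7.42667°, λ = +137.38583°
WX-78: φ = +11.79222°, λ = +144.21139°
Δλ = 6.8256°
y = sin Δλ · cos φ₂ = 0.116339
x = cos φ₁ sin φ₂ − sin φ₁ cos φ₂ cos Δλ = 0.077016
θ = atan2(y, x) = 56.4954° → 56.4954° (mod 360°)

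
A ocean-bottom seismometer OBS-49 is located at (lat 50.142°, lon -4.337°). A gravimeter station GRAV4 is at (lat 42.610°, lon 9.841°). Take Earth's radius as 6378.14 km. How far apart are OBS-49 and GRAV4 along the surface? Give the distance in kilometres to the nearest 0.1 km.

Δφ = -7.5320°,  Δλ = 14.1780°
a = sin²(Δφ/2) + cos φ₁ cos φ₂ sin²(Δλ/2) = 0.011498
c = 2·arcsin(√a) = 0.214870 rad = 12.3111°
d = R·c = 6378.14 × 0.214870 = 1370.5 km

1370.5 km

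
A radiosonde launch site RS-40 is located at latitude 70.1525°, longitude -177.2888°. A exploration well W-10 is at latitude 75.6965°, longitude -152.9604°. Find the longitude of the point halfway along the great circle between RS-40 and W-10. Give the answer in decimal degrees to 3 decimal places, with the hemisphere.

Bx = cos φ₂ cos Δλ = 0.225119,  By = cos φ₂ sin Δλ = 0.101780
φₘ = atan2(sin φ₁ + sin φ₂, √((cos φ₁ + Bx)² + By²)) = 73.27717°
λₘ = λ₁ + atan2(By, cos φ₁ + Bx) = -167.07058°

167.071°W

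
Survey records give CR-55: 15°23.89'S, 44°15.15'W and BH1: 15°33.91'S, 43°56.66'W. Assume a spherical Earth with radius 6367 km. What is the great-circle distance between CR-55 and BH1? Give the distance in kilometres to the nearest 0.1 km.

CR-55: φ = -15.39817°, λ = -44.25250°
BH1: φ = -15.56517°, λ = -43.94433°
Δφ = -0.1670°,  Δλ = 0.3082°
a = sin²(Δφ/2) + cos φ₁ cos φ₂ sin²(Δλ/2) = 0.000009
c = 2·arcsin(√a) = 0.005947 rad = 0.3407°
d = R·c = 6367 × 0.005947 = 37.9 km

37.9 km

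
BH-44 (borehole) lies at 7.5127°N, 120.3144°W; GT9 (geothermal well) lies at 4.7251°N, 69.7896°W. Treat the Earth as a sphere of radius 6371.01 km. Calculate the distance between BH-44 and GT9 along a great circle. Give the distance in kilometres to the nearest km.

5592 km

Δφ = -2.7876°,  Δλ = 50.5248°
a = sin²(Δφ/2) + cos φ₁ cos φ₂ sin²(Δλ/2) = 0.180543
c = 2·arcsin(√a) = 0.877709 rad = 50.2890°
d = R·c = 6371.01 × 0.877709 = 5591.9 km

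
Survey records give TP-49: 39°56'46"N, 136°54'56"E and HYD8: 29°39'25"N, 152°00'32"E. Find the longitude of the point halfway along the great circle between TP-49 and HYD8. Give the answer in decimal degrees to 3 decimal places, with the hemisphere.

144.937°E

TP-49: φ = +39.94611°, λ = +136.91556°
HYD8: φ = +29.65694°, λ = +152.00889°
Bx = cos φ₂ cos Δλ = 0.839026,  By = cos φ₂ sin Δλ = 0.226282
φₘ = atan2(sin φ₁ + sin φ₂, √((cos φ₁ + Bx)² + By²)) = 35.03455°
λₘ = λ₁ + atan2(By, cos φ₁ + Bx) = 144.93721°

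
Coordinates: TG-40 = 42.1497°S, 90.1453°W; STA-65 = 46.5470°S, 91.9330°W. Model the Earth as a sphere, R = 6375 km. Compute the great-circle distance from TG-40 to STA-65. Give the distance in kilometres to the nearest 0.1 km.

509.5 km

Δφ = -4.3973°,  Δλ = -1.7877°
a = sin²(Δφ/2) + cos φ₁ cos φ₂ sin²(Δλ/2) = 0.001596
c = 2·arcsin(√a) = 0.079919 rad = 4.5790°
d = R·c = 6375 × 0.079919 = 509.5 km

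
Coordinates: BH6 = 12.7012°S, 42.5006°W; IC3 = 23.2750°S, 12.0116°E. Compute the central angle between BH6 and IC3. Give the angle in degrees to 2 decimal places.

Δφ = -10.5738°,  Δλ = 54.5122°
a = sin²(Δφ/2) + cos φ₁ cos φ₂ sin²(Δλ/2) = 0.196442
c = 2·arcsin(√a) = 0.918371 rad = 52.6188°

52.62°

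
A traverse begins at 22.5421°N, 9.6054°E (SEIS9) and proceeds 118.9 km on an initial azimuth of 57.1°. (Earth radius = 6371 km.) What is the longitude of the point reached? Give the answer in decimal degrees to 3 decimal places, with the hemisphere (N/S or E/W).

10.582°E

δ = d/R = 118.9/6371 = 0.018663 rad
φ₂ = arcsin(sin φ₁ cos δ + cos φ₁ sin δ cos θ)
   = arcsin(0.38336·0.99983 + 0.92360·0.01866·0.54317) = 23.11996°
λ₂ = λ₁ + atan2(sin θ sin δ cos φ₁, cos δ − sin φ₁ sin φ₂) = 10.58159°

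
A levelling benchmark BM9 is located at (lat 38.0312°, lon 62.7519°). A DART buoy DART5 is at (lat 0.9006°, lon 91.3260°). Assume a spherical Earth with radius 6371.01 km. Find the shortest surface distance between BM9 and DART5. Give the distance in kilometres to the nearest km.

5056 km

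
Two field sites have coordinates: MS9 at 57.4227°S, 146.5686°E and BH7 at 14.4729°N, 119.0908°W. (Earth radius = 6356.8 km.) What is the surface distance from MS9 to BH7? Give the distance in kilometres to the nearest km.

Δφ = 71.8956°,  Δλ = 94.3406°
a = sin²(Δφ/2) + cos φ₁ cos φ₂ sin²(Δλ/2) = 0.625030
c = 2·arcsin(√a) = 1.823538 rad = 104.4810°
d = R·c = 6356.8 × 1.823538 = 11591.9 km

11592 km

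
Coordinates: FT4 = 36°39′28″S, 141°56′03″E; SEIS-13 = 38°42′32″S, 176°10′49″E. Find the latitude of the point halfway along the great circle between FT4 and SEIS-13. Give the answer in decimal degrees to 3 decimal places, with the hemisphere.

FT4: φ = -36.65778°, λ = +141.93417°
SEIS-13: φ = -38.70889°, λ = +176.18028°
Bx = cos φ₂ cos Δλ = 0.645045,  By = cos φ₂ sin Δλ = 0.439132
φₘ = atan2(sin φ₁ + sin φ₂, √((cos φ₁ + Bx)² + By²)) = -38.94660°
λₘ = λ₁ + atan2(By, cos φ₁ + Bx) = 158.81315°

38.947°S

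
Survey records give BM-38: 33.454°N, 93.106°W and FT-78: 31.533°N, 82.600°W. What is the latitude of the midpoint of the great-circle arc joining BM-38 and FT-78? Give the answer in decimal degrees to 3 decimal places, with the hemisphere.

32.603°N

Bx = cos φ₂ cos Δλ = 0.838050,  By = cos φ₂ sin Δλ = 0.155414
φₘ = atan2(sin φ₁ + sin φ₂, √((cos φ₁ + Bx)² + By²)) = 32.60285°
λₘ = λ₁ + atan2(By, cos φ₁ + Bx) = -87.79675°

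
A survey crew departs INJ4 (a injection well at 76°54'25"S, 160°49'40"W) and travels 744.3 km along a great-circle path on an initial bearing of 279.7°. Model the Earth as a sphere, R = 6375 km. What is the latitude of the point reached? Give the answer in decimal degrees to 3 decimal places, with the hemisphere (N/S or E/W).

74.350°S

INJ4: φ = -76.90694°, λ = -160.82778°
δ = d/R = 744.3/6375 = 0.116753 rad
φ₂ = arcsin(sin φ₁ cos δ + cos φ₁ sin δ cos θ)
   = arcsin(-0.97400·0.99319 + 0.22653·0.11649·0.16849) = -74.34975°
λ₂ = λ₁ + atan2(sin θ sin δ cos φ₁, cos δ − sin φ₁ sin φ₂) = 173.98104°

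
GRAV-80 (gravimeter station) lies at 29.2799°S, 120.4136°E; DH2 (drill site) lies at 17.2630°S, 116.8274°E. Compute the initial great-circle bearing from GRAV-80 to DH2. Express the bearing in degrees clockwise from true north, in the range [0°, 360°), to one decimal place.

343.9°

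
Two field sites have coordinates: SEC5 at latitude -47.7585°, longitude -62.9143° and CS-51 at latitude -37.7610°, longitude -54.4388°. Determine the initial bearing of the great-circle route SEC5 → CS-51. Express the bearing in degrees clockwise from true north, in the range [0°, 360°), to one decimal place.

34.9°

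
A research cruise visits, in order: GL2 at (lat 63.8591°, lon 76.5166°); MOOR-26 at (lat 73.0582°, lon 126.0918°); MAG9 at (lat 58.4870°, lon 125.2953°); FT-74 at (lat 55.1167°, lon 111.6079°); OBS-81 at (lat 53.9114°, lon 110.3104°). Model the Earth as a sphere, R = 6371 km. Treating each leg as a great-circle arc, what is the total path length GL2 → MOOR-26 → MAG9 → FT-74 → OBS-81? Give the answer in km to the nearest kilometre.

GL2→MOOR-26: c = 0.342241 rad, d = 2180.42 km
MOOR-26→MAG9: c = 0.254374 rad, d = 1620.62 km
MAG9→FT-74: c = 0.143083 rad, d = 911.58 km
FT-74→OBS-81: c = 0.024805 rad, d = 158.03 km
Total = 2180.42 + 1620.62 + 911.58 + 158.03 = 4870.65 km

4871 km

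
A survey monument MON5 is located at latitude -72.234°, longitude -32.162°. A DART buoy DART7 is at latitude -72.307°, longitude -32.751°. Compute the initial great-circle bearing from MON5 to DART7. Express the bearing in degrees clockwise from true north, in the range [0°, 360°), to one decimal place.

247.6°

Δλ = -0.5890°
y = sin Δλ · cos φ₂ = -0.003124
x = cos φ₁ sin φ₂ − sin φ₁ cos φ₂ cos Δλ = -0.001289
θ = atan2(y, x) = -112.4263° → 247.5737° (mod 360°)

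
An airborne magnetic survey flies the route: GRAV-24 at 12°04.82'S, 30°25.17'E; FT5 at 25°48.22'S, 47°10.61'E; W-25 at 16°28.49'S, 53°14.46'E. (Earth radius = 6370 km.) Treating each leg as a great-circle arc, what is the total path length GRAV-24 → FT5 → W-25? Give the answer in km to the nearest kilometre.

3538 km

GRAV-24: φ = -12.08033°, λ = +30.41950°
FT5: φ = -25.80367°, λ = +47.17683°
W-25: φ = -16.47483°, λ = +53.24100°
GRAV-24→FT5: c = 0.365157 rad, d = 2326.05 km
FT5→W-25: c = 0.190323 rad, d = 1212.35 km
Total = 2326.05 + 1212.35 = 3538.40 km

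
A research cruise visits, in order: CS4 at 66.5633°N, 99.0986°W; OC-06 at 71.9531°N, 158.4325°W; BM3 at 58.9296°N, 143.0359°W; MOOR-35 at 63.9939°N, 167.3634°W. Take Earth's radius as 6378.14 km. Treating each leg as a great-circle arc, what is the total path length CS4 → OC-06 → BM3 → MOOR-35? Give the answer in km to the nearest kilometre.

5313 km

CS4→OC-06: c = 0.361954 rad, d = 2308.59 km
OC-06→BM3: c = 0.251502 rad, d = 1604.12 km
BM3→MOOR-35: c = 0.219515 rad, d = 1400.10 km
Total = 2308.59 + 1604.12 + 1400.10 = 5312.81 km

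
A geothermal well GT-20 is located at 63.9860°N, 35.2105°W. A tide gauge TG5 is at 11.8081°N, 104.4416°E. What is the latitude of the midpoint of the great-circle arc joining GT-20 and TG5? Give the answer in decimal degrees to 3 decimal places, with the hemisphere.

57.446°N

Bx = cos φ₂ cos Δλ = -0.746000,  By = cos φ₂ sin Δλ = 0.633727
φₘ = atan2(sin φ₁ + sin φ₂, √((cos φ₁ + Bx)² + By²)) = 57.44620°
λₘ = λ₁ + atan2(By, cos φ₁ + Bx) = 80.66665°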